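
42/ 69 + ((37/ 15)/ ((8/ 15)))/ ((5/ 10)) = 907/ 92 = 9.86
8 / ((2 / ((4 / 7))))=16 / 7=2.29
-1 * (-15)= 15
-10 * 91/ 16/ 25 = -91/ 40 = -2.28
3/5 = 0.60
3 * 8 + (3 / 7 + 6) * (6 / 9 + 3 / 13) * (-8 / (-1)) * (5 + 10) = 9312 / 13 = 716.31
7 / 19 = 0.37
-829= -829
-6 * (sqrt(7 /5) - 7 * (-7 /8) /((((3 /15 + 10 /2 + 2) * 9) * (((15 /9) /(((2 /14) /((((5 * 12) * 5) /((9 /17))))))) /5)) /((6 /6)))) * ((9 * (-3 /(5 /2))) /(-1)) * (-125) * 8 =76677.03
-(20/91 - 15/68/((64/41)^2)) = -3275995/25346048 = -0.13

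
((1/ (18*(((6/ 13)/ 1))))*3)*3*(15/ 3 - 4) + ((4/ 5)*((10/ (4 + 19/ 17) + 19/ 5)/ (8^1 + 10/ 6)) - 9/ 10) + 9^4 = 1655506699/ 252300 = 6561.66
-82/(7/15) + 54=-852/7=-121.71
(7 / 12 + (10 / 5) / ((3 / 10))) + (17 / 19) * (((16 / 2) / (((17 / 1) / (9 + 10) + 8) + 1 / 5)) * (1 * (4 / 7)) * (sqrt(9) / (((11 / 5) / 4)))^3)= 2990193 / 37268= 80.23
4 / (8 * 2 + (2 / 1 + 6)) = 1 / 6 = 0.17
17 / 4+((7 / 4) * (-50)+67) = -16.25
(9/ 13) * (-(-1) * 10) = 90/ 13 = 6.92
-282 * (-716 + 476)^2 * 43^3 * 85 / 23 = -4772742987130.43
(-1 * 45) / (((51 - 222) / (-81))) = -405 / 19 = -21.32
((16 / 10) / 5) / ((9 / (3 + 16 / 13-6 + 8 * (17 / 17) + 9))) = 176 / 325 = 0.54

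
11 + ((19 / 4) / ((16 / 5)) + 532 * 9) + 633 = 5433.48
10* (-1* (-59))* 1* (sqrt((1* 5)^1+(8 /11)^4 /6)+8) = 10030* sqrt(2301) /363+4720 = 6045.42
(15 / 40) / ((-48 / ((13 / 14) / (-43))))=13 / 77056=0.00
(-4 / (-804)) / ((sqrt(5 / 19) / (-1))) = -0.01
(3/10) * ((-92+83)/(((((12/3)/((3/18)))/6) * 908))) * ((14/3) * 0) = 0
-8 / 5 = -1.60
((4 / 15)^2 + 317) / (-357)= -71341 / 80325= -0.89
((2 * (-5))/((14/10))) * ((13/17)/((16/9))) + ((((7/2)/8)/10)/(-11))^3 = -1993305640817/648761344000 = -3.07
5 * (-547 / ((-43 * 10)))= 547 / 86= 6.36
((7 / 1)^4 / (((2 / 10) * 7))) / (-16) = -107.19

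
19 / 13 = 1.46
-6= -6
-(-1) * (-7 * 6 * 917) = -38514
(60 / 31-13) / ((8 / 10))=-1715 / 124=-13.83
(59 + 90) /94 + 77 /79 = 19009 /7426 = 2.56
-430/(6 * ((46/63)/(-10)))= 981.52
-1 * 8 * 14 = -112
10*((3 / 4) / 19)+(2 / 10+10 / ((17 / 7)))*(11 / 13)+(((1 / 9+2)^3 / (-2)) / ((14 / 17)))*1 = -713253899 / 428549940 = -1.66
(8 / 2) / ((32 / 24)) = 3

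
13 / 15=0.87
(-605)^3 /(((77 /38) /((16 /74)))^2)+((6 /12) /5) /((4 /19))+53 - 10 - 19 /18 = -60886795126049 /24149160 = -2521280.04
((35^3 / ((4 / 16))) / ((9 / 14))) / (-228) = -1170.08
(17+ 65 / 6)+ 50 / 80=28.46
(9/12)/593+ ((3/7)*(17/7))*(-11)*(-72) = 95809971/116228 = 824.33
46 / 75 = 0.61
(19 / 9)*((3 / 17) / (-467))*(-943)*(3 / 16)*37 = 5.22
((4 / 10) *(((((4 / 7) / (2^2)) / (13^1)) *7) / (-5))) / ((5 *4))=-0.00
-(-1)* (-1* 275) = -275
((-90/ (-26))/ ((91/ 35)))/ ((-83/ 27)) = -6075/ 14027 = -0.43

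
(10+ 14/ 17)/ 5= 184/ 85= 2.16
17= 17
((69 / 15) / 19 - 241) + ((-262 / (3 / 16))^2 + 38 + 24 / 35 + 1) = 11684751143 / 5985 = 1952339.37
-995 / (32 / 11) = -10945 / 32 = -342.03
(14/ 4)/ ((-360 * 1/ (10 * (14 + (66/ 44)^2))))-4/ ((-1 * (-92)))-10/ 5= -24001/ 6624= -3.62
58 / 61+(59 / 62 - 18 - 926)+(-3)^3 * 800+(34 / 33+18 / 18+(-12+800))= -2714788507 / 124806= -21752.07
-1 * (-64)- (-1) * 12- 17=59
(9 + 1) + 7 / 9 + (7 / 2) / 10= 2003 / 180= 11.13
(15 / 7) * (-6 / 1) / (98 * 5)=-9 / 343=-0.03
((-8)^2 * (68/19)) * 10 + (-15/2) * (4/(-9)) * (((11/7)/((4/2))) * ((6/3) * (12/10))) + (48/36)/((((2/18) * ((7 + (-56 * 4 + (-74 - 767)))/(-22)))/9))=161754808/70357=2299.06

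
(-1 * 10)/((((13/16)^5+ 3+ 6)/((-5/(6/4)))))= 104857600/29425431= 3.56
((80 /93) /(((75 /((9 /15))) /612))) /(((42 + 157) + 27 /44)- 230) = -143616 /1036175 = -0.14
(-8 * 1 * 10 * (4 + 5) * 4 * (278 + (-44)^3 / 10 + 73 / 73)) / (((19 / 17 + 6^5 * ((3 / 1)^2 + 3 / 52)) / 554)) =2905294174848 / 15565855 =186645.33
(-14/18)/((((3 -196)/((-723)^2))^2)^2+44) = -58071348211178613553263/3285179127375248668501165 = -0.02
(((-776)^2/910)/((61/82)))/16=1543076/27755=55.60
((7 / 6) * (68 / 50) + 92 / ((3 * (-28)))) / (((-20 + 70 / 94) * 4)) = -2021 / 316750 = -0.01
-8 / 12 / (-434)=1 / 651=0.00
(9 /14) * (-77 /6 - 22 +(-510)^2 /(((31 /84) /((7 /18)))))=152919363 /868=176174.38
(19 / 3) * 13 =247 / 3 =82.33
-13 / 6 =-2.17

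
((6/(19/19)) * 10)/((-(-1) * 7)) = 60/7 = 8.57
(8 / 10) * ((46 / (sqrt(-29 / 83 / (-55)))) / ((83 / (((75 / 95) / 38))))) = 276 * sqrt(132385) / 868927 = 0.12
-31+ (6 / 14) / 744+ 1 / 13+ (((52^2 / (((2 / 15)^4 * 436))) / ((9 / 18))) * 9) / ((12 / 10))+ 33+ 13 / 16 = 1448139305787 / 4919824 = 294347.79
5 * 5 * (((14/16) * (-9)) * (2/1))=-1575/4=-393.75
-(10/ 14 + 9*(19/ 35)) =-28/ 5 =-5.60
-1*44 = -44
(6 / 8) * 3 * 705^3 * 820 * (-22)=-14222842548750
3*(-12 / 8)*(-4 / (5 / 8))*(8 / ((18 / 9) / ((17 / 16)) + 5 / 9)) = 176256 / 1865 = 94.51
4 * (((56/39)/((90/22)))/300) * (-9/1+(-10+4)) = -616/8775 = -0.07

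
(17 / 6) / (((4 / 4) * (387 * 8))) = 17 / 18576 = 0.00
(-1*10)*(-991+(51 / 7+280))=49260 / 7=7037.14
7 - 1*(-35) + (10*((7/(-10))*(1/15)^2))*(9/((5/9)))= 5187/125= 41.50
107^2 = 11449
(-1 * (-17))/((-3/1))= -17/3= -5.67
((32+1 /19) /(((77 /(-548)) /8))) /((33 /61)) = -7755296 /2299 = -3373.33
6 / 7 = 0.86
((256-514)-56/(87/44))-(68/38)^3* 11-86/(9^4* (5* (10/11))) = -11398279799053/32626376775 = -349.36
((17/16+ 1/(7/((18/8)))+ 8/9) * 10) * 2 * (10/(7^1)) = 57275/882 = 64.94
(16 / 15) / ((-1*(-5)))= 16 / 75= 0.21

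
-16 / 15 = -1.07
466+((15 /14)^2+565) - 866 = 32565 /196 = 166.15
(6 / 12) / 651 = 1 / 1302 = 0.00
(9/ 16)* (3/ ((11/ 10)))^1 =135/ 88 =1.53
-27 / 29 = -0.93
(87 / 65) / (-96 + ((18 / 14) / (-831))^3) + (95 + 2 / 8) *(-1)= -5778103322286209 / 60653623840420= -95.26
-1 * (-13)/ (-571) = -13/ 571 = -0.02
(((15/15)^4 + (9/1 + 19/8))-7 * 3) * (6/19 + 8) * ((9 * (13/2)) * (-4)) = 637767/38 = 16783.34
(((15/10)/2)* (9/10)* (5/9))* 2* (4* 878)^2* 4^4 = 2368155648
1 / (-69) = -1 / 69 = -0.01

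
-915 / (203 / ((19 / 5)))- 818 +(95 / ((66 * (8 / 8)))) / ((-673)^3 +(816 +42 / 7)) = -682129884282491 / 816796730442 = -835.13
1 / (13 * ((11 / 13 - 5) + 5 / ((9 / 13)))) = 9 / 359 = 0.03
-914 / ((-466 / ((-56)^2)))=1433152 / 233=6150.87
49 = 49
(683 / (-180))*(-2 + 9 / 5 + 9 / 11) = -11611 / 4950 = -2.35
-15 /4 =-3.75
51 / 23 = 2.22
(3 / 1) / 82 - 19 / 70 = -337 / 1435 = -0.23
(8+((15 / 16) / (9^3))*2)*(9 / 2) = 15557 / 432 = 36.01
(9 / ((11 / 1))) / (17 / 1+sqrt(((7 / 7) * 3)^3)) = 0.04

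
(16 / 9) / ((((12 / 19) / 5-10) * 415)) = -152 / 350343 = -0.00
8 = 8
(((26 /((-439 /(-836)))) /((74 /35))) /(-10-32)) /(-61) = 27170 /2972469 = 0.01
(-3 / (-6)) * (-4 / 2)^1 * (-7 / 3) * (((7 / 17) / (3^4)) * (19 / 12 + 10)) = 6811 / 49572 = 0.14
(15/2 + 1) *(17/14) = 289/28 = 10.32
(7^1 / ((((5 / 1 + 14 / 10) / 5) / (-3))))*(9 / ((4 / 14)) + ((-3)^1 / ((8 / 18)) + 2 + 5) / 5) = -66255 / 128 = -517.62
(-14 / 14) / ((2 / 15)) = -15 / 2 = -7.50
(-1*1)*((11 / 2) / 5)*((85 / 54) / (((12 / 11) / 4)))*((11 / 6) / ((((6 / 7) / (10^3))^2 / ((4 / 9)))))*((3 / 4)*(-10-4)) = 485066312500 / 6561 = 73931765.36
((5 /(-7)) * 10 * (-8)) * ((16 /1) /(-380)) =-320 /133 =-2.41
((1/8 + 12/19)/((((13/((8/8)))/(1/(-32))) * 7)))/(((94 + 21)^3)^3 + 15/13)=-23/311419295166952700102144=-0.00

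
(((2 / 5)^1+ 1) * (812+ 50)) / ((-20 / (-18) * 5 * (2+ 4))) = 36.20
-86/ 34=-43/ 17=-2.53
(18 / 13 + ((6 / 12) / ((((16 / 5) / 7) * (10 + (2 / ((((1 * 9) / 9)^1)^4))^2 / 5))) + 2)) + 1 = 100771 / 22464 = 4.49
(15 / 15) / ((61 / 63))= 63 / 61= 1.03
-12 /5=-2.40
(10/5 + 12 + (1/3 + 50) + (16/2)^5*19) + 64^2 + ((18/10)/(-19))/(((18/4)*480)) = 4763317733/7600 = 626752.33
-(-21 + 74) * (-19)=1007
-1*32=-32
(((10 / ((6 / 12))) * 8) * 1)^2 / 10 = 2560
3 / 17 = 0.18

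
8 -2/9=70/9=7.78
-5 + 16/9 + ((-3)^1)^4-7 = 637/9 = 70.78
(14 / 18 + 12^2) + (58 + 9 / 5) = 9206 / 45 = 204.58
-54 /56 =-27 /28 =-0.96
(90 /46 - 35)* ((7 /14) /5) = -76 /23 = -3.30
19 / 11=1.73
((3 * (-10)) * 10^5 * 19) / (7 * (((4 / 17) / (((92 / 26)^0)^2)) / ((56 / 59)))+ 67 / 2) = -1617696.16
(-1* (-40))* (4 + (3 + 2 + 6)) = 600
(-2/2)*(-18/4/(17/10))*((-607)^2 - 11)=16579710/17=975277.06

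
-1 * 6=-6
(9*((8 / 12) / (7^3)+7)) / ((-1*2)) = -21615 / 686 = -31.51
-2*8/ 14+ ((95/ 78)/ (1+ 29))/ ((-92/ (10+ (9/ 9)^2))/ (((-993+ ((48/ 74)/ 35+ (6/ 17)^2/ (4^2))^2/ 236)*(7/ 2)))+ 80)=-44349685175617850405537/ 38823213217371865961280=-1.14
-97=-97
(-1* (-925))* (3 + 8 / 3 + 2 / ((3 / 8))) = 10175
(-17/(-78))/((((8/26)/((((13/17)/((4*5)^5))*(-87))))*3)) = -0.00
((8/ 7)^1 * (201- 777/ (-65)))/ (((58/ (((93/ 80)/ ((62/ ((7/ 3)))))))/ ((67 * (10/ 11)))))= 463707/ 41470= 11.18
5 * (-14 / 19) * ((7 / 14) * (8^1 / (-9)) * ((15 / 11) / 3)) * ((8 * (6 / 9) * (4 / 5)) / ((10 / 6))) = 3584 / 1881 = 1.91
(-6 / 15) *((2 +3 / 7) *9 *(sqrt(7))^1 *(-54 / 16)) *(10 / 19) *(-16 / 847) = -0.78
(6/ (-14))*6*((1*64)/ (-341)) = 1152/ 2387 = 0.48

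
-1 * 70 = -70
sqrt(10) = 3.16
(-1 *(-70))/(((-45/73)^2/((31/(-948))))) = -1156393/191970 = -6.02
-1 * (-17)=17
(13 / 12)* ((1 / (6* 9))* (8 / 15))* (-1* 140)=-364 / 243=-1.50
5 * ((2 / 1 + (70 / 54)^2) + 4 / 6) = 15845 / 729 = 21.74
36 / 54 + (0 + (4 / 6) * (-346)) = -230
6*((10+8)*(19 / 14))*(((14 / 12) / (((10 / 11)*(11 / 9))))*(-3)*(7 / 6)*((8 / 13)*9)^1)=-193914 / 65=-2983.29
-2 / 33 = -0.06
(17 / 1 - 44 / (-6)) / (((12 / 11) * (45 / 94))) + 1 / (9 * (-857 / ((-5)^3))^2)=27720245959 / 594903690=46.60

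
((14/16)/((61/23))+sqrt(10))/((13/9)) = 1449/6344+9 * sqrt(10)/13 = 2.42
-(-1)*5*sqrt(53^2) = 265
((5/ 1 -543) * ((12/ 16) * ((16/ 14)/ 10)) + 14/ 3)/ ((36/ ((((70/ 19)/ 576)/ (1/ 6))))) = -68/ 1539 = -0.04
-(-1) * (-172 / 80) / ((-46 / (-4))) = -43 / 230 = -0.19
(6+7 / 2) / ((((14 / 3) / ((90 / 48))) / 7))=855 / 32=26.72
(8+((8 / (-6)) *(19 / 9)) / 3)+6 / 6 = 653 / 81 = 8.06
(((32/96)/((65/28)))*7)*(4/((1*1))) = 784/195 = 4.02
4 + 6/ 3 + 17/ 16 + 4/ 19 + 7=4339/ 304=14.27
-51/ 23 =-2.22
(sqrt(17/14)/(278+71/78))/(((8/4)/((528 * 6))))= 61776 * sqrt(238)/152285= 6.26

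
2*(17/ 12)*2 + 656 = 1985/ 3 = 661.67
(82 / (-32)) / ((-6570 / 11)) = 451 / 105120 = 0.00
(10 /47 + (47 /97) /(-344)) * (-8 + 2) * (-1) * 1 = 994413 /784148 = 1.27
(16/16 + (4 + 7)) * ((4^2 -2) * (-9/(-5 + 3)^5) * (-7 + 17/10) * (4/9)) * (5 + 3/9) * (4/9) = -11872/45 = -263.82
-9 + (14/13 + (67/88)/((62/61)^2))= -31601025/4397536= -7.19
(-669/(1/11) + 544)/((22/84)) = -286230/11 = -26020.91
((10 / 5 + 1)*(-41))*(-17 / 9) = 697 / 3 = 232.33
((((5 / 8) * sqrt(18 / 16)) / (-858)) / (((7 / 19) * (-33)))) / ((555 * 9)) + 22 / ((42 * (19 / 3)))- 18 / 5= -2339 / 665 + 19 * sqrt(2) / 2111997888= -3.52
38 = 38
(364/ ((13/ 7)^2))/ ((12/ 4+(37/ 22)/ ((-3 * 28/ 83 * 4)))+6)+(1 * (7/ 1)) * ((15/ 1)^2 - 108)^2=79058463267/ 824941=95835.29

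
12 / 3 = 4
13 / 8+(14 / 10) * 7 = 457 / 40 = 11.42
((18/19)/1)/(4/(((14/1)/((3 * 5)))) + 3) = 42/323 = 0.13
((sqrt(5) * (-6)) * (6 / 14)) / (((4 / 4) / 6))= -34.50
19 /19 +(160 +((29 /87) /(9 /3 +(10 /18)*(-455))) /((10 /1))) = 3619277 /22480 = 161.00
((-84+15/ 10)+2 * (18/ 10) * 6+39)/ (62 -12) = -219/ 500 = -0.44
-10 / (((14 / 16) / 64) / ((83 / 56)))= -1084.08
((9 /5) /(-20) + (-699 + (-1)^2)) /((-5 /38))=1326371 /250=5305.48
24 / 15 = 8 / 5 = 1.60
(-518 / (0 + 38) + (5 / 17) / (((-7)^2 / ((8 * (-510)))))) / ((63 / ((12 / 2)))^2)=-141964 / 410571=-0.35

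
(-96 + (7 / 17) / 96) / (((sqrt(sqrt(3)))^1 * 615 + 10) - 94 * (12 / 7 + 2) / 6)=-2362399024254373125 * 3^(3 / 4) / 45403814299100011616 - 46278509727940875 * sqrt(3) / 11350953574775002904 - 906578626493925 * 3^(1 / 4) / 2837738393693750726 - 35519069686870 / 1418869196846875363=-0.13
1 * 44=44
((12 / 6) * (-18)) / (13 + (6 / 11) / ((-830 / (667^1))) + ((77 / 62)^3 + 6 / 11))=-39166823520 / 16344190697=-2.40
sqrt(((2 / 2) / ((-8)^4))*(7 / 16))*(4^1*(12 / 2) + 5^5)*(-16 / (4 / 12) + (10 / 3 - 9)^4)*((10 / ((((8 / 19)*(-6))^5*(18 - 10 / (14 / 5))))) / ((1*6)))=-35.92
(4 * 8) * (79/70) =1264/35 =36.11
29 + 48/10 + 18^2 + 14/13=23327/65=358.88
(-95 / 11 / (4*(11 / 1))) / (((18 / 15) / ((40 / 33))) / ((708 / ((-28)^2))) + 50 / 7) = -980875 / 41173396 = -0.02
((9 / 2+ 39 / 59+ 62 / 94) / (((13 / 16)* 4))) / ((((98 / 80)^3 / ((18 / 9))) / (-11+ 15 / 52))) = -1150753088000 / 55134674413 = -20.87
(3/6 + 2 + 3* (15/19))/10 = 0.49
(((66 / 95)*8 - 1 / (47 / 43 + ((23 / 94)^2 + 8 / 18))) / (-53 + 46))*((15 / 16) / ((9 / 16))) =-853051988 / 726465019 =-1.17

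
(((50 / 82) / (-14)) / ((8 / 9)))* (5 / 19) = -1125 / 87248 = -0.01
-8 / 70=-4 / 35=-0.11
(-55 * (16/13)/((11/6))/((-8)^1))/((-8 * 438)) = -5/3796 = -0.00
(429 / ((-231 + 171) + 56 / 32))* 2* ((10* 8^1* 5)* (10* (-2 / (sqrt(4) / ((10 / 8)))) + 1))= 15787200 / 233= 67756.22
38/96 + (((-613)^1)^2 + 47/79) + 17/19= 27073540759/72048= 375770.89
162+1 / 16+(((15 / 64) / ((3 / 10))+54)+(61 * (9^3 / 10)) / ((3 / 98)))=23277159 / 160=145482.24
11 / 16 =0.69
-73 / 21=-3.48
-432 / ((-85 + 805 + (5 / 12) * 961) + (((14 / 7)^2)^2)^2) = -0.31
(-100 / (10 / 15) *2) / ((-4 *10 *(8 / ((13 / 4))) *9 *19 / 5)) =325 / 3648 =0.09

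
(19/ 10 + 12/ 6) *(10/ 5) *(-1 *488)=-19032/ 5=-3806.40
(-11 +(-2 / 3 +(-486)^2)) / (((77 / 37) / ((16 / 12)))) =151321.56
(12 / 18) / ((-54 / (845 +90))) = -935 / 81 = -11.54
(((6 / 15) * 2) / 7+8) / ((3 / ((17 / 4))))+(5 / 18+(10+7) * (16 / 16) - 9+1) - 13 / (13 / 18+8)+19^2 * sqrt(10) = 1907239 / 98910+361 * sqrt(10) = 1160.86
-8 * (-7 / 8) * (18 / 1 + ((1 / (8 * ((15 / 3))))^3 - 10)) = 3584007 / 64000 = 56.00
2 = 2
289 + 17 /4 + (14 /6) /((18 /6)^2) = 31699 /108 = 293.51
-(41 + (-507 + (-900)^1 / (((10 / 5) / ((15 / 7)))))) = 10012 / 7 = 1430.29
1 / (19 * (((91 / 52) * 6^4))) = 1 / 43092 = 0.00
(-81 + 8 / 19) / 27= -1531 / 513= -2.98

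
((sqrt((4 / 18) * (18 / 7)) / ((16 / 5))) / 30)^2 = 0.00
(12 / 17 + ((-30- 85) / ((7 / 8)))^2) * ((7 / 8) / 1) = 3597347 / 238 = 15114.90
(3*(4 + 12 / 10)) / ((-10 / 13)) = -507 / 25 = -20.28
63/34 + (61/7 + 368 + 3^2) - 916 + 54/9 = -124339/238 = -522.43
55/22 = 5/2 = 2.50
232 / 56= 29 / 7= 4.14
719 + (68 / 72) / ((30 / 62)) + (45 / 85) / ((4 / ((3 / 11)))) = 72805363 / 100980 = 720.99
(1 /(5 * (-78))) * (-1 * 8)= 0.02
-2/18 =-1/9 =-0.11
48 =48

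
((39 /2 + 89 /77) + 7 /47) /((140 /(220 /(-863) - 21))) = -552436131 /174899032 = -3.16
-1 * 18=-18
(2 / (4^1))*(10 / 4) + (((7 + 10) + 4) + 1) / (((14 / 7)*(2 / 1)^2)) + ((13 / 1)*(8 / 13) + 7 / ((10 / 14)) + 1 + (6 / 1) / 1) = 144 / 5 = 28.80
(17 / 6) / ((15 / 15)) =17 / 6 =2.83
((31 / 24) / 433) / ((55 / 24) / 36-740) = -1116 / 276819065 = -0.00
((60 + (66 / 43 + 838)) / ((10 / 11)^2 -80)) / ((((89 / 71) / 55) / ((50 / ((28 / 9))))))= -102805275375 / 12831931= -8011.68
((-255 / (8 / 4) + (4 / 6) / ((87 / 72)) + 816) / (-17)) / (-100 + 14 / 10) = 199825 / 486098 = 0.41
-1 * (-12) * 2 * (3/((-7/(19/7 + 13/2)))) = -4644/49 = -94.78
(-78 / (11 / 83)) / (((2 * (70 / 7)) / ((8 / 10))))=-6474 / 275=-23.54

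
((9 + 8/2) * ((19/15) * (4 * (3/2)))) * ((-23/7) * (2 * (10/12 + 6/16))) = -164749/210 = -784.52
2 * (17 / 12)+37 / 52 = 553 / 156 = 3.54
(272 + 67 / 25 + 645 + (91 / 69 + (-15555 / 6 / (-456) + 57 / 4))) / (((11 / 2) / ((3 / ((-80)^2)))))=44856897 / 559360000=0.08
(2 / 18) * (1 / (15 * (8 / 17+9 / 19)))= 0.01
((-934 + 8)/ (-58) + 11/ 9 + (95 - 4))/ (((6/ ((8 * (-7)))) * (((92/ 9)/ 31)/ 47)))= -143922.62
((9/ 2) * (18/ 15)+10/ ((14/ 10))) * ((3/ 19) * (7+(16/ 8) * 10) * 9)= 481.25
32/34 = 16/17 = 0.94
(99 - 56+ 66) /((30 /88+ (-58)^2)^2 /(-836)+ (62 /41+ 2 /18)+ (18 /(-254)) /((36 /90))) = -8267386007232 /1026807525640175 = -0.01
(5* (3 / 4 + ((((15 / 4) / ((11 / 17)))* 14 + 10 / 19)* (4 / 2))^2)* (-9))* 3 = -3601249.58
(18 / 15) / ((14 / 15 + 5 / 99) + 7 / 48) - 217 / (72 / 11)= -20672201 / 644184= -32.09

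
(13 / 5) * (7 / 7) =13 / 5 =2.60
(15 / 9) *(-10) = -50 / 3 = -16.67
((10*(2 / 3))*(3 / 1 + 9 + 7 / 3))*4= 3440 / 9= 382.22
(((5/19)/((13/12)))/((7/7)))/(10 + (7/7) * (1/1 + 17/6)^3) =12960/3538769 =0.00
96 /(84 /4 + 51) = 4 /3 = 1.33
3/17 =0.18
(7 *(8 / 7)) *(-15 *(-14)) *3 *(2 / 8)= 1260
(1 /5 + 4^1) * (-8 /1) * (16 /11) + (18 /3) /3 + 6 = -2248 /55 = -40.87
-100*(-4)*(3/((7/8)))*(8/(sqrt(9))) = 25600/7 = 3657.14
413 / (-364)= -59 / 52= -1.13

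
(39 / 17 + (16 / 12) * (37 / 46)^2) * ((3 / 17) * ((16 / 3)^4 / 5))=5581438976 / 61916805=90.14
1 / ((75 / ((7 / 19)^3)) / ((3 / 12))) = 343 / 2057700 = 0.00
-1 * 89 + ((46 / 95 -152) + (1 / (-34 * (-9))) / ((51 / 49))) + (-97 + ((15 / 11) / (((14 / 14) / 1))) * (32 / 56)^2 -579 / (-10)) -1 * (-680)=160153721243 / 399552615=400.83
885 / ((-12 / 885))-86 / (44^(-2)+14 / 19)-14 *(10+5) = -7116574241 / 108492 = -65595.38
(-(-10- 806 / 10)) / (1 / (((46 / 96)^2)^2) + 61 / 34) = 4310111082 / 987782225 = 4.36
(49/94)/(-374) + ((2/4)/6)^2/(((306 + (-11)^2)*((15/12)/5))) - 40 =-2702179919/67552254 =-40.00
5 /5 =1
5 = 5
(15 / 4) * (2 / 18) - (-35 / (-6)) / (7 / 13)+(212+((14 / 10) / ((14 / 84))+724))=56039 / 60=933.98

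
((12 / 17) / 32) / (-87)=-1 / 3944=-0.00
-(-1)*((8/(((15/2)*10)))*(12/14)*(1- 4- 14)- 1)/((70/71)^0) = -447/175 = -2.55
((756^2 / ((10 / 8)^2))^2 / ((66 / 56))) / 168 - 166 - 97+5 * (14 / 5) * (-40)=4645731576307 / 6875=675742774.74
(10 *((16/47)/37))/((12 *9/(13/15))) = 104/140859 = 0.00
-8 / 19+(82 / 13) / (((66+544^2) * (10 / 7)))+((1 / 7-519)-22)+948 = 148682232913 / 365562470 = 406.72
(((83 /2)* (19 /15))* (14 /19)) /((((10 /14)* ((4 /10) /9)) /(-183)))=-2232783 /10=-223278.30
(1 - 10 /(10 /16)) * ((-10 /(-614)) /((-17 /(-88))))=-6600 /5219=-1.26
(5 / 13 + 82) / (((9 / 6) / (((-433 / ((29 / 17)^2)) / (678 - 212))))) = -44673909 / 2547389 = -17.54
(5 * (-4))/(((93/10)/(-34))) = 6800/93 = 73.12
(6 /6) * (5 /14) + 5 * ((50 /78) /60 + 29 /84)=250 /117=2.14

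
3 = 3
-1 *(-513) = 513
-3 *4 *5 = -60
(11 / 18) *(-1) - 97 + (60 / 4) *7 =133 / 18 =7.39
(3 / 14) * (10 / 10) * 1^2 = 3 / 14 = 0.21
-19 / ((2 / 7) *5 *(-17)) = 133 / 170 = 0.78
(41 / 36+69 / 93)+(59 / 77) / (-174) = 4676093 / 2492028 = 1.88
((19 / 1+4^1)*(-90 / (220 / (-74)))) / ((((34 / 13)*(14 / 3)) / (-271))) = -80947971 / 5236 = -15459.89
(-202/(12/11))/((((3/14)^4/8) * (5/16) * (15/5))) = -2731531264/3645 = -749391.29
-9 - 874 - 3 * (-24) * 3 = -667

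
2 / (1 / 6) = 12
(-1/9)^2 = 1/81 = 0.01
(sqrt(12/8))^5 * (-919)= -8271 * sqrt(6)/8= -2532.47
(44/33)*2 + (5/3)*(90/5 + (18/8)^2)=1973/48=41.10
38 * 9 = 342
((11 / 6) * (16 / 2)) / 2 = 7.33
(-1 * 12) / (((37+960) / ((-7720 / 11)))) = 92640 / 10967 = 8.45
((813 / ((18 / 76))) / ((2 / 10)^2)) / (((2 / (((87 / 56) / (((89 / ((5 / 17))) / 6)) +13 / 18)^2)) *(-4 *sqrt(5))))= -2122230539134145 *sqrt(5) / 1744456658112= -2720.30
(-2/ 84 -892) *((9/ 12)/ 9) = -74.34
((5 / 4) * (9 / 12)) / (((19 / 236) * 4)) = 885 / 304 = 2.91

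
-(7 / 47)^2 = -0.02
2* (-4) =-8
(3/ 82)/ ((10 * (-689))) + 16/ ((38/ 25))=112995943/ 10734620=10.53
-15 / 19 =-0.79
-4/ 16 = -1/ 4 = -0.25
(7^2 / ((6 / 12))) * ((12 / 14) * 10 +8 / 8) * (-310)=-290780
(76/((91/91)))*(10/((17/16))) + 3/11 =133811/187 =715.57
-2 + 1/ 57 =-113/ 57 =-1.98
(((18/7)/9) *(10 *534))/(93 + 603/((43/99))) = 19135/18578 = 1.03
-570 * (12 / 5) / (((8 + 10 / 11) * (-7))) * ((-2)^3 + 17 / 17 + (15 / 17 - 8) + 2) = -1549944 / 5831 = -265.81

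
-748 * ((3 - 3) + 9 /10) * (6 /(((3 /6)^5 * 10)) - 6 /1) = -222156 /25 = -8886.24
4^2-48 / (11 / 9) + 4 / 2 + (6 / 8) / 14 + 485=285689 / 616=463.78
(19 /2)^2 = 361 /4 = 90.25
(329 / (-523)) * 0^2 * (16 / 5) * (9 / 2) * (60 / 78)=0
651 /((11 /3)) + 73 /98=192197 /1078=178.29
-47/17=-2.76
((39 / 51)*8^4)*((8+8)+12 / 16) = 891904 / 17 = 52464.94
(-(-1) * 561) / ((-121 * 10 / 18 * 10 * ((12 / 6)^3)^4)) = -459 / 2252800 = -0.00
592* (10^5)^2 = 5920000000000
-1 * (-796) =796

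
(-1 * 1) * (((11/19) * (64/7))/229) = -704/30457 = -0.02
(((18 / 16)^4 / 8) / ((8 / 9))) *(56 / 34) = 413343 / 1114112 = 0.37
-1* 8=-8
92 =92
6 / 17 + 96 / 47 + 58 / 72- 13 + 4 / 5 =-1294229 / 143820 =-9.00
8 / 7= 1.14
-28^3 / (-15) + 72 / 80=43931 / 30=1464.37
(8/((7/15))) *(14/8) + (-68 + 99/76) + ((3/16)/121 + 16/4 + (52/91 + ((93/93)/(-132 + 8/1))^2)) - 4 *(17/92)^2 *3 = -1064668324343/32724729268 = -32.53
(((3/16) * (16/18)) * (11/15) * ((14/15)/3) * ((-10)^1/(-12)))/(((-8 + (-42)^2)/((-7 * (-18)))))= 539/237060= 0.00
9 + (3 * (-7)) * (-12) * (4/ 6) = 177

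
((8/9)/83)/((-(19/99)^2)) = -8712/29963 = -0.29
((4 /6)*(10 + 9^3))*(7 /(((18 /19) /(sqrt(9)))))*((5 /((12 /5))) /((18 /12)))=2457175 /162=15167.75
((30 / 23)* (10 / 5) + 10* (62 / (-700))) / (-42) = -1387 / 33810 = -0.04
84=84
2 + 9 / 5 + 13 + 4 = 104 / 5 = 20.80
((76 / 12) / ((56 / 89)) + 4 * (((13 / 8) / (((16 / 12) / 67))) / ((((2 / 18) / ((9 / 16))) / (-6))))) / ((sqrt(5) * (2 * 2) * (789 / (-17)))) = 23.88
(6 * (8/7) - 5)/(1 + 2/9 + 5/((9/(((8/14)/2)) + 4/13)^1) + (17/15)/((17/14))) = 483795/602483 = 0.80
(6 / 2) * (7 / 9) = 7 / 3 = 2.33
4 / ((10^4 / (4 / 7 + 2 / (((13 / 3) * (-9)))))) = 71 / 341250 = 0.00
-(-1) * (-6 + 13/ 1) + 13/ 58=419/ 58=7.22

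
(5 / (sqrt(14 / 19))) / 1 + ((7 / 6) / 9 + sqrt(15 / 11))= 7 / 54 + sqrt(165) / 11 + 5 * sqrt(266) / 14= 7.12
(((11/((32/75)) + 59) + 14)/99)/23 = 3161/72864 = 0.04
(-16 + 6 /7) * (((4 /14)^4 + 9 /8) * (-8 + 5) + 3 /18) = 9859537 /201684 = 48.89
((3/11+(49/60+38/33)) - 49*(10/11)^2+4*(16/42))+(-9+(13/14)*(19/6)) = -362437/8470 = -42.79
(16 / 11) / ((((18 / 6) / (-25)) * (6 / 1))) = -200 / 99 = -2.02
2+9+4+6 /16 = 123 /8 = 15.38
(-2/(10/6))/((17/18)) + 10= 742/85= 8.73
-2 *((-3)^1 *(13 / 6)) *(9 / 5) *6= 702 / 5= 140.40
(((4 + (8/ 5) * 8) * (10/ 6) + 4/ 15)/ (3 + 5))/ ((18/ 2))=0.39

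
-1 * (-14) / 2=7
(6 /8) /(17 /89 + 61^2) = 267 /1324744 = 0.00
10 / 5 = 2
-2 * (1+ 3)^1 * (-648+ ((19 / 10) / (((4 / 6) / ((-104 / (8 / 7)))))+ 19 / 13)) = 471062 / 65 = 7247.11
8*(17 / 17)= 8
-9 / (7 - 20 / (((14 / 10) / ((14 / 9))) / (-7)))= -81 / 1463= -0.06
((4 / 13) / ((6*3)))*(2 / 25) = 4 / 2925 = 0.00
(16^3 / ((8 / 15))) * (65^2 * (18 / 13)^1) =44928000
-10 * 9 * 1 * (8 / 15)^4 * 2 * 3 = -16384 / 375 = -43.69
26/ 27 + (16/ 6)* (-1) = -1.70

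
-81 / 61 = -1.33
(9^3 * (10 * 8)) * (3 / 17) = 174960 / 17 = 10291.76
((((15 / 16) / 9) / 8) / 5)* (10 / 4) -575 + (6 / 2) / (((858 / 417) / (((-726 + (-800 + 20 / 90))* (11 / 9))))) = -295986359 / 89856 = -3294.01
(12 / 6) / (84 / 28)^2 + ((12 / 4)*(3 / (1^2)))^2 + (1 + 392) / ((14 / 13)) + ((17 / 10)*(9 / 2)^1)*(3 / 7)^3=27582529 / 61740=446.75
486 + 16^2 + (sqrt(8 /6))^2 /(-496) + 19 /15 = 743.26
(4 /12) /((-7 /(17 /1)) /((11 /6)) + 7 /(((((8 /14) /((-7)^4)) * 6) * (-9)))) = -13464 /22009435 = -0.00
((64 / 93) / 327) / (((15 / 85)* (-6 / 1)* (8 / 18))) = -136 / 30411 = -0.00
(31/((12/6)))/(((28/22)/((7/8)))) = 341/32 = 10.66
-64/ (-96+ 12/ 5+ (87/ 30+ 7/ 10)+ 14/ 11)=44/ 61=0.72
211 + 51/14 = 214.64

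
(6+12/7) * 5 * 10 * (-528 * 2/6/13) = -475200/91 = -5221.98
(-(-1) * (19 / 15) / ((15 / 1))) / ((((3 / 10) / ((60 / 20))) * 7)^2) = 76 / 441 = 0.17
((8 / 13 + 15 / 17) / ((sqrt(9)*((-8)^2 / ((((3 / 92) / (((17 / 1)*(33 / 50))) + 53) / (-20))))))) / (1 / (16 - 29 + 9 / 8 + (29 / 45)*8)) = 40562104051 / 292000051200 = 0.14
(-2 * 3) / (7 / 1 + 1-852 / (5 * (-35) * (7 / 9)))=-3675 / 8734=-0.42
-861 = -861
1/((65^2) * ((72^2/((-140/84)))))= -1/13141440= -0.00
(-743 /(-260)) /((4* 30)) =743 /31200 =0.02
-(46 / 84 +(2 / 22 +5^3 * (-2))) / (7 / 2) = 115205 / 1617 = 71.25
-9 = -9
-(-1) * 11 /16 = 11 /16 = 0.69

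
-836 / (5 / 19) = -15884 / 5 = -3176.80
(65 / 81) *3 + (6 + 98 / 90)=1282 / 135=9.50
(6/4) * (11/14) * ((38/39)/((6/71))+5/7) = 27577/1911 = 14.43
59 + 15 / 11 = 664 / 11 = 60.36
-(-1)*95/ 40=19/ 8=2.38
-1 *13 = -13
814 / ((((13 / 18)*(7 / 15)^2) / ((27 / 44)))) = 2022975 / 637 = 3175.78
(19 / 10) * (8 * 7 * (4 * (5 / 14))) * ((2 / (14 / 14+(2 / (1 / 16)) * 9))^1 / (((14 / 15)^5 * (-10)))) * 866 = -1249475625 / 9714446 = -128.62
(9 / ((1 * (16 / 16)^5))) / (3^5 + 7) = 9 / 250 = 0.04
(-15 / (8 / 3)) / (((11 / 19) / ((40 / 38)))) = -225 / 22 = -10.23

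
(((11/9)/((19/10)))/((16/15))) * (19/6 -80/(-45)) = 24475/8208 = 2.98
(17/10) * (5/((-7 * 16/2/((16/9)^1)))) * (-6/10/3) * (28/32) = 17/360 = 0.05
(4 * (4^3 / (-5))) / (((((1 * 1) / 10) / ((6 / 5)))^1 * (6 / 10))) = -1024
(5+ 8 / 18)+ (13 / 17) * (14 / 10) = 4984 / 765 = 6.52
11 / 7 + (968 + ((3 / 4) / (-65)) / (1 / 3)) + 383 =2461617 / 1820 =1352.54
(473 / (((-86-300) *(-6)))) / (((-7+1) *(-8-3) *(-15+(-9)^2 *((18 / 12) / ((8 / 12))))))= 43 / 2324106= 0.00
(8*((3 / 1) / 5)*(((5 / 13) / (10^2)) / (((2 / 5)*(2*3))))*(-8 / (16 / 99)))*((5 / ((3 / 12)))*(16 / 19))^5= -515992.91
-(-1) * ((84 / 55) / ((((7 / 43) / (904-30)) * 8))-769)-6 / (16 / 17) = 109819 / 440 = 249.59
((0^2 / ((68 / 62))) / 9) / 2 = 0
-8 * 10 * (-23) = 1840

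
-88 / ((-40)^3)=11 / 8000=0.00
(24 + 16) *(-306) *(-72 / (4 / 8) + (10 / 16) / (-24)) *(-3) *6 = -63463635 / 2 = -31731817.50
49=49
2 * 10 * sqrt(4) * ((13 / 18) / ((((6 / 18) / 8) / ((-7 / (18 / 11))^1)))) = -2965.93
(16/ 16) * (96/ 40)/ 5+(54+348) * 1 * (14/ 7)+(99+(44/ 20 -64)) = 21042/ 25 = 841.68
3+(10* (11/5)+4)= 29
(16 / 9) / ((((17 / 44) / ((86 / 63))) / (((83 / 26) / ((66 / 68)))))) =456832 / 22113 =20.66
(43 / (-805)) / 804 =-43 / 647220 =-0.00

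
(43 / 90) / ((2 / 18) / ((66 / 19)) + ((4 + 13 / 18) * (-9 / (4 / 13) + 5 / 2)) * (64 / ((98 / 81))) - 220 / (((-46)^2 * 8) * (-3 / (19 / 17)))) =-2501169132 / 34980325356665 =-0.00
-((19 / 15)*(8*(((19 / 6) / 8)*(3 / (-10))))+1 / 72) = 2141 / 1800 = 1.19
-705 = -705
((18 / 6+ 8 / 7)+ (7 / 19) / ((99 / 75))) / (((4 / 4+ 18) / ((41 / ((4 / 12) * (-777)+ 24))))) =-795728 / 19596885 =-0.04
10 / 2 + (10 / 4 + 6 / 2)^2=35.25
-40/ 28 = -10/ 7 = -1.43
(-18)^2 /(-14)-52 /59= -9922 /413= -24.02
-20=-20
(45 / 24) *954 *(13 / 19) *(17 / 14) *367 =580320585 / 1064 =545414.08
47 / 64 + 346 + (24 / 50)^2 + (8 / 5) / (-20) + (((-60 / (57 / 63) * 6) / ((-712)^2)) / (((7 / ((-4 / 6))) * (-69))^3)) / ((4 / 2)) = 33614154865628736569 / 96902940942360000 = 346.88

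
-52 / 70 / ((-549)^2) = -26 / 10549035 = -0.00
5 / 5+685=686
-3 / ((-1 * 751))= 3 / 751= 0.00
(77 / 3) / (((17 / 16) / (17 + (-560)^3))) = -72119630352 / 17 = -4242331197.18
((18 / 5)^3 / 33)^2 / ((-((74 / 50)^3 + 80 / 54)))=-102036672 / 241108351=-0.42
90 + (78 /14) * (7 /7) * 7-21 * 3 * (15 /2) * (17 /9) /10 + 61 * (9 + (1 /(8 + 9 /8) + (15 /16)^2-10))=729733 /18688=39.05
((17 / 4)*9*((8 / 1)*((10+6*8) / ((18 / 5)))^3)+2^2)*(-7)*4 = -2902300072 / 81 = -35830865.09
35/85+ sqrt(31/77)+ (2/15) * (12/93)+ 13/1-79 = -518339/7905+ sqrt(2387)/77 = -64.94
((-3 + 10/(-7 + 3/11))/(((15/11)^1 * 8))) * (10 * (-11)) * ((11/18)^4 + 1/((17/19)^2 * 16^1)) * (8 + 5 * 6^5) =161097161712355/420940638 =382707.55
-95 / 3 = -31.67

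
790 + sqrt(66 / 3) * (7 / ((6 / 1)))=7 * sqrt(22) / 6 + 790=795.47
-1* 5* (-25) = 125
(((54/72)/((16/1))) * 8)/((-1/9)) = -27/8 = -3.38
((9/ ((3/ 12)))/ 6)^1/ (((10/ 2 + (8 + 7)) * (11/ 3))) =9/ 110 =0.08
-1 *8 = -8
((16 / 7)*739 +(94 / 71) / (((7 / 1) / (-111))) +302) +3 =1973.15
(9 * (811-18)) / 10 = 7137 / 10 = 713.70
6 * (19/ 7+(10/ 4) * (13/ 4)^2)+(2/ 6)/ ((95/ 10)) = 1115657/ 6384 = 174.76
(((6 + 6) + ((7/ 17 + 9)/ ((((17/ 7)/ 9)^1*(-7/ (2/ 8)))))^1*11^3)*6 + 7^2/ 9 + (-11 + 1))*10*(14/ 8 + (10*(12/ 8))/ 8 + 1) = -4754355145/ 10404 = -456973.77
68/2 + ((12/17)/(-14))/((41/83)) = 165388/4879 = 33.90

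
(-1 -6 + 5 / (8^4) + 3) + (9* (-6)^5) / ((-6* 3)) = 15908869 / 4096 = 3884.00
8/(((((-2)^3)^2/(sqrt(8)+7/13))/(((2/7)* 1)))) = 1/52+sqrt(2)/14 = 0.12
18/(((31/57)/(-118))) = -121068/31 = -3905.42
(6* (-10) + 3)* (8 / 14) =-228 / 7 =-32.57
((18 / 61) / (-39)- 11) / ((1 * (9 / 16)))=-139664 / 7137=-19.57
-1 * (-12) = 12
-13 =-13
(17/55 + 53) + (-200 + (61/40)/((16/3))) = -1030691/7040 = -146.40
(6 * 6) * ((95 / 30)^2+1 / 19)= 6895 / 19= 362.89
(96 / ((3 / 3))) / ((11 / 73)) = 7008 / 11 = 637.09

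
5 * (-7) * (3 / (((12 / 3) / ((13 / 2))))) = -170.62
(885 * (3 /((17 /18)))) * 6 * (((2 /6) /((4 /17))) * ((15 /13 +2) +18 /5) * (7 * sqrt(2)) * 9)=132172803 * sqrt(2) /13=14378505.43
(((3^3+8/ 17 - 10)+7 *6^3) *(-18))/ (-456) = 78003/ 1292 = 60.37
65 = 65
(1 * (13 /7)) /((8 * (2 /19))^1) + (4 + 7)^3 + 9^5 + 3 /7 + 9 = 6763863 /112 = 60391.63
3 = 3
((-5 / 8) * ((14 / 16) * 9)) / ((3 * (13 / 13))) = -105 / 64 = -1.64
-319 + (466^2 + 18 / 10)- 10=1084144 / 5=216828.80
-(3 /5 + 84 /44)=-138 /55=-2.51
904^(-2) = 1/817216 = 0.00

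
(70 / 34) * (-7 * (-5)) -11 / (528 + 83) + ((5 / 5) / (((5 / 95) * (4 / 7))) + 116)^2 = 3713992891 / 166192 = 22347.60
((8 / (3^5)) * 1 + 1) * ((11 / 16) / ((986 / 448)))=38654 / 119799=0.32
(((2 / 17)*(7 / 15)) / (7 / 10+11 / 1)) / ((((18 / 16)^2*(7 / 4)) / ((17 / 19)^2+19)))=7319552 / 174481047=0.04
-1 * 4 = -4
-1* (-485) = 485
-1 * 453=-453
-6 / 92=-3 / 46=-0.07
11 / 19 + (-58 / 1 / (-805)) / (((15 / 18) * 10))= 224681 / 382375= 0.59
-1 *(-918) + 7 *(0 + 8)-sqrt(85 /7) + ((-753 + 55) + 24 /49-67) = 10265 /49-sqrt(595) /7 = 206.01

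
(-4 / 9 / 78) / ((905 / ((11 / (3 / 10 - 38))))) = 44 / 23951187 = 0.00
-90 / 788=-45 / 394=-0.11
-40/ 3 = -13.33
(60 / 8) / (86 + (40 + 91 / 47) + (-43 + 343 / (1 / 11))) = 235 / 120882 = 0.00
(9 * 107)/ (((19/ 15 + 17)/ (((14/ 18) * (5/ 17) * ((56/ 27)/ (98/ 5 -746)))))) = -655375/ 19032588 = -0.03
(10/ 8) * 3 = 15/ 4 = 3.75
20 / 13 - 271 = -3503 / 13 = -269.46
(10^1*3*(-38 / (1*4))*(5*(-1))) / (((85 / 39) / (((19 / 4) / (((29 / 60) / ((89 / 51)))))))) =93977325 / 8381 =11213.14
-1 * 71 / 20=-71 / 20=-3.55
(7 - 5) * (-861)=-1722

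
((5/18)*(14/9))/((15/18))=14/27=0.52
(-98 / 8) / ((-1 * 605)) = 49 / 2420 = 0.02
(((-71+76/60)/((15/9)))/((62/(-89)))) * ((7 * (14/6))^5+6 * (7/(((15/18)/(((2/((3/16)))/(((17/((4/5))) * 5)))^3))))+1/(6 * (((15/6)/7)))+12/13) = 65607392985011894351696/939697611328125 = 69817558.54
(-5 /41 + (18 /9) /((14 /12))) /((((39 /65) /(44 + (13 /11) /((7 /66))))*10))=88201 /6027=14.63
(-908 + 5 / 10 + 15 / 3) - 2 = -904.50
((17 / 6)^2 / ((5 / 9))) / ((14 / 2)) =289 / 140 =2.06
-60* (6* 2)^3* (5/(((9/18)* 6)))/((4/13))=-561600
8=8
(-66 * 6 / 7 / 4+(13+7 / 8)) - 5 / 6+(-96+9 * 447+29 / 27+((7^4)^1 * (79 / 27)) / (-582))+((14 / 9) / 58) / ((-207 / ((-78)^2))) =1148693264531 / 293474664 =3914.11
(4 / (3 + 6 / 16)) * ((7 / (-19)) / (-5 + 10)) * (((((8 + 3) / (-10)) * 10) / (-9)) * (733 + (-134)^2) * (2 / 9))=-92099392 / 207765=-443.29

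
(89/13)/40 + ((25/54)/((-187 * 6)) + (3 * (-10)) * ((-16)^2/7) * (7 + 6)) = -786374355769/55135080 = -14262.69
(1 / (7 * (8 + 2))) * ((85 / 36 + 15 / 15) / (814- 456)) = 121 / 902160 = 0.00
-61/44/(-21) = 61/924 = 0.07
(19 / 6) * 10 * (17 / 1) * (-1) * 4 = -6460 / 3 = -2153.33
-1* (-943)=943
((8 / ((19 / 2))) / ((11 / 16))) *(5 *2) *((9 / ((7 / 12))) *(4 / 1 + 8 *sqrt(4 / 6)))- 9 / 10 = 11046033 / 14630 + 737280 *sqrt(6) / 1463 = 1989.45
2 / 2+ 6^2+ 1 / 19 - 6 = 590 / 19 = 31.05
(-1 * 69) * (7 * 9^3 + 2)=-352245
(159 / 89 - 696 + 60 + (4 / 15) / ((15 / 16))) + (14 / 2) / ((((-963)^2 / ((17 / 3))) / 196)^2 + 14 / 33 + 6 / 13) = -42152046626358562257089 / 66493321366576038525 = -633.93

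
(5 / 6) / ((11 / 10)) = 25 / 33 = 0.76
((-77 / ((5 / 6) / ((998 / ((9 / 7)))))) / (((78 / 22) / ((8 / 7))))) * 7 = -94674272 / 585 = -161836.36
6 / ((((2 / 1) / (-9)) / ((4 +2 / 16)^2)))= -29403 / 64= -459.42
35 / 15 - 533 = -1592 / 3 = -530.67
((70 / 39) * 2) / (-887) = -140 / 34593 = -0.00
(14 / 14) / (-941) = -1 / 941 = -0.00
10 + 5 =15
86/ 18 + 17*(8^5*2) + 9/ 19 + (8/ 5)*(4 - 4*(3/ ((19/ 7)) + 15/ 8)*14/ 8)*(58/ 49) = 46674604364/ 41895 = 1114085.32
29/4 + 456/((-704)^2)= 449209/61952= 7.25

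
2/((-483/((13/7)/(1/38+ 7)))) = -988/902727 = -0.00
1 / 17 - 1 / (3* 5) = -2 / 255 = -0.01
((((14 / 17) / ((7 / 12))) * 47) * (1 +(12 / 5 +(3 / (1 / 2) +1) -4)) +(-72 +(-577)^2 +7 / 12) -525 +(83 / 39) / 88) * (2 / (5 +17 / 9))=291215849211 / 3014440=96606.95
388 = 388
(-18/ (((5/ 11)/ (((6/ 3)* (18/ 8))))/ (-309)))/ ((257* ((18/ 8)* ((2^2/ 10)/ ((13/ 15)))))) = 265122/ 1285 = 206.32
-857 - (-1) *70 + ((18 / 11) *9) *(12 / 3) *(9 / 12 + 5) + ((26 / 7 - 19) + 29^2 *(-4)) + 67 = -289563 / 77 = -3760.56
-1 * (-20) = 20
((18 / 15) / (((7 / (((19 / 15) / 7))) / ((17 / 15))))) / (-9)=-646 / 165375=-0.00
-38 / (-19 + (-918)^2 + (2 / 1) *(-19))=-38 / 842667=-0.00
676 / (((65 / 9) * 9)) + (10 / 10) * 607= 3087 / 5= 617.40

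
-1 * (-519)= 519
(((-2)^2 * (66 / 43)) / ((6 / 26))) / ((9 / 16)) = 18304 / 387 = 47.30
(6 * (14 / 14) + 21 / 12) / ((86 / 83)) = 2573 / 344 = 7.48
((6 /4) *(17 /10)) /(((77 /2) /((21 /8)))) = 0.17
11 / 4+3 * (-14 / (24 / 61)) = -104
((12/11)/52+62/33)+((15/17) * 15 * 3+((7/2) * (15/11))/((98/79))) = 9281695/204204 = 45.45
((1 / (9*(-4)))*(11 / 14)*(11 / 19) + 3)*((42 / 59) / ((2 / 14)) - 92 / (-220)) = 16.14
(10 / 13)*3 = 30 / 13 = 2.31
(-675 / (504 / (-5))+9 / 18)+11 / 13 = 8.04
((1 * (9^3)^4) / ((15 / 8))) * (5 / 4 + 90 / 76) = 6966595233198 / 19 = 366662907010.42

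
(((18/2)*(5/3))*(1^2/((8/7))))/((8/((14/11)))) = 735/352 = 2.09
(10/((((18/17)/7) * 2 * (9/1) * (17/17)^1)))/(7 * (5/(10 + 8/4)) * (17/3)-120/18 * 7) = -34/279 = -0.12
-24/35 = -0.69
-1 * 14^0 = -1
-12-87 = -99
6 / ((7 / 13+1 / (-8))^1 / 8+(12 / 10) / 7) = 174720 / 6497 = 26.89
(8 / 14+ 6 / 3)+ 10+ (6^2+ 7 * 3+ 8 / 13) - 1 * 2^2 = 6023 / 91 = 66.19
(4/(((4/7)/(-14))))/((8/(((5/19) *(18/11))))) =-5.28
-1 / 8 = -0.12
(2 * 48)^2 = 9216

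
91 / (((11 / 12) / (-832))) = -908544 / 11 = -82594.91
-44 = -44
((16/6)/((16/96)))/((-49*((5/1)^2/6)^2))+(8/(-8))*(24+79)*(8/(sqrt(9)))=-25236728/91875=-274.69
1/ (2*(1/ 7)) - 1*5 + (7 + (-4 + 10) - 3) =17/ 2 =8.50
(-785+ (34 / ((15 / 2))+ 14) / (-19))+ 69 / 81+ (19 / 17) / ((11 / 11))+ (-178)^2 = 1347394241 / 43605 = 30899.99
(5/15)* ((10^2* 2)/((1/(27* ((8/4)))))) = 3600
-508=-508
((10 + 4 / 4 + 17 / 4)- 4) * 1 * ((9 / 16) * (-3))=-1215 / 64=-18.98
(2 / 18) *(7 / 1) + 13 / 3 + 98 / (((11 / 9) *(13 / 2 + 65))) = 88234 / 14157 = 6.23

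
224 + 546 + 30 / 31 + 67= 837.97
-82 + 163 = 81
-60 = -60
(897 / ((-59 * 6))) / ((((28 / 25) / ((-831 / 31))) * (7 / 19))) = 118022775 / 716968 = 164.61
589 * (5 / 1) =2945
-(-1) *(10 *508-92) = 4988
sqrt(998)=31.59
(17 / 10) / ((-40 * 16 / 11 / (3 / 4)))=-561 / 25600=-0.02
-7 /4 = -1.75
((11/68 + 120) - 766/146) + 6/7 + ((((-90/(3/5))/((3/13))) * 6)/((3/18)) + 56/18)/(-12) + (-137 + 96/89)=1929.59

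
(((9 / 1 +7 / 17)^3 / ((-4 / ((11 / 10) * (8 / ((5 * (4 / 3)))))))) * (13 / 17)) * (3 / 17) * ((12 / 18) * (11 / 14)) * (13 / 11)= -228433920 / 9938999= -22.98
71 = 71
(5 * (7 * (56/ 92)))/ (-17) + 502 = 195792/ 391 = 500.75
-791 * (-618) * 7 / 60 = 570311 / 10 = 57031.10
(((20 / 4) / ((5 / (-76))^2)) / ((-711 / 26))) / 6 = -75088 / 10665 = -7.04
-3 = -3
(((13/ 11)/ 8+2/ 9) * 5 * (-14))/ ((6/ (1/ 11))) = -10255/ 26136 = -0.39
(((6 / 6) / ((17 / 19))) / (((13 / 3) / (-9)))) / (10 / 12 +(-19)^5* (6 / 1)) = 3078 / 19699842539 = 0.00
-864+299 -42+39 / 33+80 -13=-5927 / 11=-538.82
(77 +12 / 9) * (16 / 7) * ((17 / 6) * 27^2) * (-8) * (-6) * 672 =11929006080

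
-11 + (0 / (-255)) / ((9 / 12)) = -11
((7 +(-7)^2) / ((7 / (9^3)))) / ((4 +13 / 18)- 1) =104976 / 67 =1566.81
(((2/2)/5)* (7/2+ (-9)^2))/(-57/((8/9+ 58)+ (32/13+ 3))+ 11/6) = 3817203/214025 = 17.84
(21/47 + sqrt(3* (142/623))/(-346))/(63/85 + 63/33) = 935/5546 - 935* sqrt(265398)/534152724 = 0.17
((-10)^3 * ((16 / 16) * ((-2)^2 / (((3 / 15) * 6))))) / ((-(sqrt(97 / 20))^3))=400000 * sqrt(485) / 28227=312.08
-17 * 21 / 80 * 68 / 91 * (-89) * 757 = 58412391 / 260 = 224663.04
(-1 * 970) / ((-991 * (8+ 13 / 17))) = 16490 / 147659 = 0.11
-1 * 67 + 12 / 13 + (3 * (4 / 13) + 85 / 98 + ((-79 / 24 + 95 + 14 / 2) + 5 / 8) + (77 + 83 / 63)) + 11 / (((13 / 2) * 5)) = 113.70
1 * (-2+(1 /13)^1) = -25 /13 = -1.92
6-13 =-7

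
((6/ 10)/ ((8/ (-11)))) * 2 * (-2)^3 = 66/ 5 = 13.20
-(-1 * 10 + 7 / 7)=9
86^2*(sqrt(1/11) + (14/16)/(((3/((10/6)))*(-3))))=-64715/54 + 7396*sqrt(11)/11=1031.55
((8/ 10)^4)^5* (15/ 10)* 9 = 14843406974976/ 95367431640625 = 0.16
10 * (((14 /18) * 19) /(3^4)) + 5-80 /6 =-4745 /729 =-6.51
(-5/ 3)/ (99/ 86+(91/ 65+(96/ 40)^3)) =-53750/ 528099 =-0.10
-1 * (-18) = 18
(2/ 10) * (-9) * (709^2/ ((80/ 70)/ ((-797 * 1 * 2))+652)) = -25240115691/ 18187520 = -1387.77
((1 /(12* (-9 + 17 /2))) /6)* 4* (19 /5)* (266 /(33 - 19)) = -361 /45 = -8.02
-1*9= -9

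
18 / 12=3 / 2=1.50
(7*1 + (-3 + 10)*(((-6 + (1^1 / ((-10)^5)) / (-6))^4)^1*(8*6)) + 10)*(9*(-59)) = -69370771824320114874052800413 / 300000000000000000000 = -231235906.08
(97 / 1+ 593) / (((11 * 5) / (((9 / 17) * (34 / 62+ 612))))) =1387314 / 341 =4068.37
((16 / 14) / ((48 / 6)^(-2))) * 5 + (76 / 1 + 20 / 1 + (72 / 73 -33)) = 219577 / 511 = 429.70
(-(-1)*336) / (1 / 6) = 2016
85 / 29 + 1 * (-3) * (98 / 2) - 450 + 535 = -1713 / 29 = -59.07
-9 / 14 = -0.64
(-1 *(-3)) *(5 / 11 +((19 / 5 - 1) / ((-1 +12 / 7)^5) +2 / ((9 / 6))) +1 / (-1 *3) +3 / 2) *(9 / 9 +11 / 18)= 179573249 / 2062500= 87.07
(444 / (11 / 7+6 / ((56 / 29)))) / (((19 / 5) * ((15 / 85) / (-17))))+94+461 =-4606685 / 2489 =-1850.82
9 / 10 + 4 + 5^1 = 99 / 10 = 9.90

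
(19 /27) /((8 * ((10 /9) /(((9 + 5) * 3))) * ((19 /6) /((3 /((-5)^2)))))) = 63 /500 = 0.13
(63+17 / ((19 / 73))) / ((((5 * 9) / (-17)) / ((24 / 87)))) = -331568 / 24795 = -13.37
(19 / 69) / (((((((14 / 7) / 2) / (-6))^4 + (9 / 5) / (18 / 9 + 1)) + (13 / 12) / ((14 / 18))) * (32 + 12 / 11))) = 10260 / 2458079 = 0.00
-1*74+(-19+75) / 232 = -2139 / 29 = -73.76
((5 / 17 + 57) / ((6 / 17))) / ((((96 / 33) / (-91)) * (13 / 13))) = -487487 / 96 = -5077.99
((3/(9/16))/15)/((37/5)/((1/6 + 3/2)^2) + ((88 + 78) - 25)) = 200/80811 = 0.00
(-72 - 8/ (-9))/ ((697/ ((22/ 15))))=-2816/ 18819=-0.15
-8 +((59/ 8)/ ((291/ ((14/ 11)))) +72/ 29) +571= 565.52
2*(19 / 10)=3.80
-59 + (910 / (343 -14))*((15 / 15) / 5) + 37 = -1008 / 47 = -21.45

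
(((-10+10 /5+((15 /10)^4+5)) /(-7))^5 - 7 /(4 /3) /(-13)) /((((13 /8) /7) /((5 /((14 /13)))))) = 460070891295 /57276104704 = 8.03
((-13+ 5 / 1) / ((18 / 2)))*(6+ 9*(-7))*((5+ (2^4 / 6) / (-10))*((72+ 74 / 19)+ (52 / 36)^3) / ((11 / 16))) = 9932829568 / 360855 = 27525.82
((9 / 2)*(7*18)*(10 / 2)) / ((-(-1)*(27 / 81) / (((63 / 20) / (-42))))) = -5103 / 8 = -637.88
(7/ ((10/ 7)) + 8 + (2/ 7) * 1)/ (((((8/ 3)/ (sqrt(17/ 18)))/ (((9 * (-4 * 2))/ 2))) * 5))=-8307 * sqrt(34)/ 1400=-34.60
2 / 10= 1 / 5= 0.20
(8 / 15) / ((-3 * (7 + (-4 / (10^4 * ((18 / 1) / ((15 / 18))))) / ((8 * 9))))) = -691200 / 27215999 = -0.03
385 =385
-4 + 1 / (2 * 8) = -63 / 16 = -3.94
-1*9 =-9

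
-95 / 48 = -1.98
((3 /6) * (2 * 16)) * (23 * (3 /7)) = 1104 /7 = 157.71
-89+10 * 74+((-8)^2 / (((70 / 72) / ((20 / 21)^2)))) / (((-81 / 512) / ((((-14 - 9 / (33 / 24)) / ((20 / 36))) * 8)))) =3813756823 / 33957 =112311.36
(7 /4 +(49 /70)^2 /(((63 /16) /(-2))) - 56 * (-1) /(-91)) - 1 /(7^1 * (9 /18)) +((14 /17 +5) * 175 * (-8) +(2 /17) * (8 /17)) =-192957267851 /23669100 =-8152.29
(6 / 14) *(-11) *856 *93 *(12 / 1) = -31524768 / 7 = -4503538.29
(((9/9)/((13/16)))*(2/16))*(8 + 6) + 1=41/13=3.15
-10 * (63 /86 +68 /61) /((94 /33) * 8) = -1599015 /1972496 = -0.81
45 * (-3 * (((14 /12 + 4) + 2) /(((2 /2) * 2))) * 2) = -1935 /2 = -967.50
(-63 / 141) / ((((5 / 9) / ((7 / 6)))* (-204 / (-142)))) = -10437 / 15980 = -0.65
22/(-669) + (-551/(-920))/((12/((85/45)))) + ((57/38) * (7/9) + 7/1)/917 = 204036491/2902603680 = 0.07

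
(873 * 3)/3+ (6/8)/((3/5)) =3497/4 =874.25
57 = 57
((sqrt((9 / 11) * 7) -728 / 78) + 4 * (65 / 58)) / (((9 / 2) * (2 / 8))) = -3376 / 783 + 8 * sqrt(77) / 33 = -2.18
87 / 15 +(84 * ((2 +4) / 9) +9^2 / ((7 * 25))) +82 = 25246 / 175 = 144.26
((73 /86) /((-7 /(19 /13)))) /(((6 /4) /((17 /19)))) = -1241 /11739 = -0.11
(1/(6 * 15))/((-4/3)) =-1/120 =-0.01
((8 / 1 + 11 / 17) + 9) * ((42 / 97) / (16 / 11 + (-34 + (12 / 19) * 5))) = -1316700 / 5064079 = -0.26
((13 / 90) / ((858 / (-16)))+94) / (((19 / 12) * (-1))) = -558344 / 9405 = -59.37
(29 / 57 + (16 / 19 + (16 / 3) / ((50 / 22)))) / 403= 5269 / 574275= 0.01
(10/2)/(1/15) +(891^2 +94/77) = 61134706/77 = 793957.22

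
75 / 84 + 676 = 18953 / 28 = 676.89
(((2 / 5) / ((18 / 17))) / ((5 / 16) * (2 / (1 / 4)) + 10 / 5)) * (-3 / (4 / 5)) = -0.31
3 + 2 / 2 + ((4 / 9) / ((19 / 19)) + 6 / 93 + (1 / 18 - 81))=-4739 / 62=-76.44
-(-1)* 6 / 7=6 / 7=0.86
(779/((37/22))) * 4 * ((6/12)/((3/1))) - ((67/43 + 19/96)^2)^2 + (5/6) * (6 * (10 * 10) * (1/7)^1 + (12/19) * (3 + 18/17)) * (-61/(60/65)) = -110822533270419062306825/24291875179270766592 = -4562.12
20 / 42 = 0.48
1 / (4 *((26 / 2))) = 1 / 52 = 0.02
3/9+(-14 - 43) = -170/3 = -56.67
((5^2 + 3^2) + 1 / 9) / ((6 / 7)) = 2149 / 54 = 39.80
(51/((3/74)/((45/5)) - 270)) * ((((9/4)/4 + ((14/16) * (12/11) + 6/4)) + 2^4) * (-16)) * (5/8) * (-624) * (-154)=206905247640/59939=3451930.26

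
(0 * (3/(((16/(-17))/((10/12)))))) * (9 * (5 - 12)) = 0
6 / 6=1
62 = 62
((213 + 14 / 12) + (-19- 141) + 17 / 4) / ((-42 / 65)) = -90.41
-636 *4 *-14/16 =2226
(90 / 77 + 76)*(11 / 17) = 5942 / 119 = 49.93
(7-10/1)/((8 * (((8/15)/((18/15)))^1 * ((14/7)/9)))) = -243/64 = -3.80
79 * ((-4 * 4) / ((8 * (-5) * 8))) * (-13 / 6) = -1027 / 120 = -8.56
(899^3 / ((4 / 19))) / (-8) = -13804881281 / 32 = -431402540.03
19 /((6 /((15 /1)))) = 95 /2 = 47.50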